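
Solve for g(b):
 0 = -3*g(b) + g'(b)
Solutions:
 g(b) = C1*exp(3*b)


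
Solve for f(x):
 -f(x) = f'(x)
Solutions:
 f(x) = C1*exp(-x)


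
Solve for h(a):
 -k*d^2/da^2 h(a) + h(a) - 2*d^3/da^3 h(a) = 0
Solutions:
 h(a) = C1*exp(-a*(k^2/(k^3 + sqrt(-k^6 + (k^3 - 54)^2) - 54)^(1/3) + k + (k^3 + sqrt(-k^6 + (k^3 - 54)^2) - 54)^(1/3))/6) + C2*exp(a*(-4*k^2/((-1 + sqrt(3)*I)*(k^3 + sqrt(-k^6 + (k^3 - 54)^2) - 54)^(1/3)) - 2*k + (k^3 + sqrt(-k^6 + (k^3 - 54)^2) - 54)^(1/3) - sqrt(3)*I*(k^3 + sqrt(-k^6 + (k^3 - 54)^2) - 54)^(1/3))/12) + C3*exp(a*(4*k^2/((1 + sqrt(3)*I)*(k^3 + sqrt(-k^6 + (k^3 - 54)^2) - 54)^(1/3)) - 2*k + (k^3 + sqrt(-k^6 + (k^3 - 54)^2) - 54)^(1/3) + sqrt(3)*I*(k^3 + sqrt(-k^6 + (k^3 - 54)^2) - 54)^(1/3))/12)


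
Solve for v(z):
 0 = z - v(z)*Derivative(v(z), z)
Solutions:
 v(z) = -sqrt(C1 + z^2)
 v(z) = sqrt(C1 + z^2)


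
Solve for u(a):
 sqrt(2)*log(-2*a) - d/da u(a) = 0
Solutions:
 u(a) = C1 + sqrt(2)*a*log(-a) + sqrt(2)*a*(-1 + log(2))


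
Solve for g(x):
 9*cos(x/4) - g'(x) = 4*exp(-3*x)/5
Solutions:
 g(x) = C1 + 36*sin(x/4) + 4*exp(-3*x)/15


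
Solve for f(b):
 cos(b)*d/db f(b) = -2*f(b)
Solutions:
 f(b) = C1*(sin(b) - 1)/(sin(b) + 1)


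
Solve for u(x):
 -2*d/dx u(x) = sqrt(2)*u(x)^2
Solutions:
 u(x) = 2/(C1 + sqrt(2)*x)


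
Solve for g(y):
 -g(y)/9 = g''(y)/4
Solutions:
 g(y) = C1*sin(2*y/3) + C2*cos(2*y/3)


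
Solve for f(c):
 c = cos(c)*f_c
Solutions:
 f(c) = C1 + Integral(c/cos(c), c)


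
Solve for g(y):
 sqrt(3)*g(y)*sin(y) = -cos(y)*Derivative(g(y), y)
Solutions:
 g(y) = C1*cos(y)^(sqrt(3))


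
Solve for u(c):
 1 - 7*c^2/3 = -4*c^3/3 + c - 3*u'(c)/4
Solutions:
 u(c) = C1 - 4*c^4/9 + 28*c^3/27 + 2*c^2/3 - 4*c/3


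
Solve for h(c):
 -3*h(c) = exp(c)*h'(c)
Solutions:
 h(c) = C1*exp(3*exp(-c))


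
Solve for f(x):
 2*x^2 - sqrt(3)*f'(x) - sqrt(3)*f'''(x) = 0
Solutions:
 f(x) = C1 + C2*sin(x) + C3*cos(x) + 2*sqrt(3)*x^3/9 - 4*sqrt(3)*x/3


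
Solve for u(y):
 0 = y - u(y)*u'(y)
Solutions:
 u(y) = -sqrt(C1 + y^2)
 u(y) = sqrt(C1 + y^2)


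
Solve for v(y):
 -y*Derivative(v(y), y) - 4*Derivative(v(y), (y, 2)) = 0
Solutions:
 v(y) = C1 + C2*erf(sqrt(2)*y/4)


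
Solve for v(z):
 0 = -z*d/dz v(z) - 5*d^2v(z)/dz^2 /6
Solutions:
 v(z) = C1 + C2*erf(sqrt(15)*z/5)


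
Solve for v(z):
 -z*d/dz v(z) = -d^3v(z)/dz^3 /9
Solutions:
 v(z) = C1 + Integral(C2*airyai(3^(2/3)*z) + C3*airybi(3^(2/3)*z), z)


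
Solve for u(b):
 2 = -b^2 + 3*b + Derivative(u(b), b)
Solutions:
 u(b) = C1 + b^3/3 - 3*b^2/2 + 2*b


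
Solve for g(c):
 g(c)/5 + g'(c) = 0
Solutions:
 g(c) = C1*exp(-c/5)


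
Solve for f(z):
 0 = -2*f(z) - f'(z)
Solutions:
 f(z) = C1*exp(-2*z)


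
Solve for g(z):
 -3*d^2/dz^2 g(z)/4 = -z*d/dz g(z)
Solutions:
 g(z) = C1 + C2*erfi(sqrt(6)*z/3)


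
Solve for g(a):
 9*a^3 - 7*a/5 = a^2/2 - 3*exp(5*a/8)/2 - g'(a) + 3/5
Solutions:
 g(a) = C1 - 9*a^4/4 + a^3/6 + 7*a^2/10 + 3*a/5 - 12*exp(5*a/8)/5


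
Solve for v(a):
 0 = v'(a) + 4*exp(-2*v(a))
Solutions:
 v(a) = log(-sqrt(C1 - 8*a))
 v(a) = log(C1 - 8*a)/2


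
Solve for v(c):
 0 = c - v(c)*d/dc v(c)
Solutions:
 v(c) = -sqrt(C1 + c^2)
 v(c) = sqrt(C1 + c^2)


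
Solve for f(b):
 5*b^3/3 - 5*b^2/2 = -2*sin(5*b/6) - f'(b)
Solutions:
 f(b) = C1 - 5*b^4/12 + 5*b^3/6 + 12*cos(5*b/6)/5


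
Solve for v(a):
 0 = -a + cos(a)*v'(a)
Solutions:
 v(a) = C1 + Integral(a/cos(a), a)


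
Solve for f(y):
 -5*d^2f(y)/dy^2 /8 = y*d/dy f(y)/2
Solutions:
 f(y) = C1 + C2*erf(sqrt(10)*y/5)


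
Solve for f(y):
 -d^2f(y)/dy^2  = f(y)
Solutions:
 f(y) = C1*sin(y) + C2*cos(y)


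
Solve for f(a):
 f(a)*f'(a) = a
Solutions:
 f(a) = -sqrt(C1 + a^2)
 f(a) = sqrt(C1 + a^2)


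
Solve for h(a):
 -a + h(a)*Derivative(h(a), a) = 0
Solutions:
 h(a) = -sqrt(C1 + a^2)
 h(a) = sqrt(C1 + a^2)


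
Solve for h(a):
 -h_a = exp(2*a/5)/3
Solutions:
 h(a) = C1 - 5*exp(2*a/5)/6


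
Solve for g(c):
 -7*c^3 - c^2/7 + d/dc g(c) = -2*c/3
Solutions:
 g(c) = C1 + 7*c^4/4 + c^3/21 - c^2/3


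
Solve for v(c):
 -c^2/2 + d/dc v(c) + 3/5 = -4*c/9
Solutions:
 v(c) = C1 + c^3/6 - 2*c^2/9 - 3*c/5


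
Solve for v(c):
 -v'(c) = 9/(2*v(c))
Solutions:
 v(c) = -sqrt(C1 - 9*c)
 v(c) = sqrt(C1 - 9*c)


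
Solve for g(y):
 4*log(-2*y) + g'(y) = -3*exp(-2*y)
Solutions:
 g(y) = C1 - 4*y*log(-y) + 4*y*(1 - log(2)) + 3*exp(-2*y)/2


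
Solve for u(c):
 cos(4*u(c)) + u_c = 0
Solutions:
 u(c) = -asin((C1 + exp(8*c))/(C1 - exp(8*c)))/4 + pi/4
 u(c) = asin((C1 + exp(8*c))/(C1 - exp(8*c)))/4


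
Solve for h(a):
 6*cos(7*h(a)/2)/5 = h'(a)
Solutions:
 -6*a/5 - log(sin(7*h(a)/2) - 1)/7 + log(sin(7*h(a)/2) + 1)/7 = C1


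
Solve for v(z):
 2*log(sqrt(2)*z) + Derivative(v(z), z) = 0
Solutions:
 v(z) = C1 - 2*z*log(z) - z*log(2) + 2*z


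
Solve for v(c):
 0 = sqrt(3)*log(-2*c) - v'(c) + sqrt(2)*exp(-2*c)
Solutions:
 v(c) = C1 + sqrt(3)*c*log(-c) + sqrt(3)*c*(-1 + log(2)) - sqrt(2)*exp(-2*c)/2


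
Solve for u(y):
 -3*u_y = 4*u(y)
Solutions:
 u(y) = C1*exp(-4*y/3)


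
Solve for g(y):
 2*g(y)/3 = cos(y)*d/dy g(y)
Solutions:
 g(y) = C1*(sin(y) + 1)^(1/3)/(sin(y) - 1)^(1/3)


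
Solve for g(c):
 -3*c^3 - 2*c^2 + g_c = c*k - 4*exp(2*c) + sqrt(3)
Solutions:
 g(c) = C1 + 3*c^4/4 + 2*c^3/3 + c^2*k/2 + sqrt(3)*c - 2*exp(2*c)


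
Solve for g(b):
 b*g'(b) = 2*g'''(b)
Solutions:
 g(b) = C1 + Integral(C2*airyai(2^(2/3)*b/2) + C3*airybi(2^(2/3)*b/2), b)


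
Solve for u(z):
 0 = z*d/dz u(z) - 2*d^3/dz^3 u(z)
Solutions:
 u(z) = C1 + Integral(C2*airyai(2^(2/3)*z/2) + C3*airybi(2^(2/3)*z/2), z)


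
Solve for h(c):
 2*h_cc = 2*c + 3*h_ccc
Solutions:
 h(c) = C1 + C2*c + C3*exp(2*c/3) + c^3/6 + 3*c^2/4


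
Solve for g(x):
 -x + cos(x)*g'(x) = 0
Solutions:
 g(x) = C1 + Integral(x/cos(x), x)


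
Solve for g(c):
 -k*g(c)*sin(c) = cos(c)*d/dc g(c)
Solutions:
 g(c) = C1*exp(k*log(cos(c)))


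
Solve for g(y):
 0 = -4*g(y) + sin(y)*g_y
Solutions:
 g(y) = C1*(cos(y)^2 - 2*cos(y) + 1)/(cos(y)^2 + 2*cos(y) + 1)


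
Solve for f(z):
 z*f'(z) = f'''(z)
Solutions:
 f(z) = C1 + Integral(C2*airyai(z) + C3*airybi(z), z)


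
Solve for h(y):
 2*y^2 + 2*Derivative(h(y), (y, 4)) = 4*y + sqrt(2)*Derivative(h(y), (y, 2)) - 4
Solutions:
 h(y) = C1 + C2*y + C3*exp(-2^(3/4)*y/2) + C4*exp(2^(3/4)*y/2) + sqrt(2)*y^4/12 - sqrt(2)*y^3/3 + y^2*(sqrt(2) + 2)


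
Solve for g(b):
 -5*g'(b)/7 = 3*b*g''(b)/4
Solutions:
 g(b) = C1 + C2*b^(1/21)


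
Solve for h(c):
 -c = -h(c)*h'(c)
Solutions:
 h(c) = -sqrt(C1 + c^2)
 h(c) = sqrt(C1 + c^2)


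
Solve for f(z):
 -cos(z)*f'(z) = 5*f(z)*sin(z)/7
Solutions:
 f(z) = C1*cos(z)^(5/7)


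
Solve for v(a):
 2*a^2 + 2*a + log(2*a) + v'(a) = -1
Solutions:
 v(a) = C1 - 2*a^3/3 - a^2 - a*log(a) - a*log(2)


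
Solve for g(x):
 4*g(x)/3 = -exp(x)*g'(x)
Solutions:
 g(x) = C1*exp(4*exp(-x)/3)


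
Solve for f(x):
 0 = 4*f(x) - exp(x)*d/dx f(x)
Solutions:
 f(x) = C1*exp(-4*exp(-x))


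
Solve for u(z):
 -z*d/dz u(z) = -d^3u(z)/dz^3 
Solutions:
 u(z) = C1 + Integral(C2*airyai(z) + C3*airybi(z), z)


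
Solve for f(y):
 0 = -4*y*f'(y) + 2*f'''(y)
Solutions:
 f(y) = C1 + Integral(C2*airyai(2^(1/3)*y) + C3*airybi(2^(1/3)*y), y)


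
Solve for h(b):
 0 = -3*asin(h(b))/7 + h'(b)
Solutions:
 Integral(1/asin(_y), (_y, h(b))) = C1 + 3*b/7


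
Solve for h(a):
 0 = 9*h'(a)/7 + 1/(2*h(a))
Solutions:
 h(a) = -sqrt(C1 - 7*a)/3
 h(a) = sqrt(C1 - 7*a)/3


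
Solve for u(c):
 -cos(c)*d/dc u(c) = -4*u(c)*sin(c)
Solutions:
 u(c) = C1/cos(c)^4


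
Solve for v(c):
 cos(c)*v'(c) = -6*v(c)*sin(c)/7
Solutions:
 v(c) = C1*cos(c)^(6/7)


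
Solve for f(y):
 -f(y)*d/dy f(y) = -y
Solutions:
 f(y) = -sqrt(C1 + y^2)
 f(y) = sqrt(C1 + y^2)


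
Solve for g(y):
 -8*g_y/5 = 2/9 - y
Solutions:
 g(y) = C1 + 5*y^2/16 - 5*y/36


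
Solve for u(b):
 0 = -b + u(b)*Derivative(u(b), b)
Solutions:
 u(b) = -sqrt(C1 + b^2)
 u(b) = sqrt(C1 + b^2)


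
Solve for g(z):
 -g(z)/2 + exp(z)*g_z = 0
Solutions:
 g(z) = C1*exp(-exp(-z)/2)


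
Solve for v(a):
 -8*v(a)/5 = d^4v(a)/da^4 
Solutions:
 v(a) = (C1*sin(2^(1/4)*5^(3/4)*a/5) + C2*cos(2^(1/4)*5^(3/4)*a/5))*exp(-2^(1/4)*5^(3/4)*a/5) + (C3*sin(2^(1/4)*5^(3/4)*a/5) + C4*cos(2^(1/4)*5^(3/4)*a/5))*exp(2^(1/4)*5^(3/4)*a/5)


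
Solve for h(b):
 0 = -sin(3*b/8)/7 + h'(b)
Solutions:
 h(b) = C1 - 8*cos(3*b/8)/21


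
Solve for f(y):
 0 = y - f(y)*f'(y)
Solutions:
 f(y) = -sqrt(C1 + y^2)
 f(y) = sqrt(C1 + y^2)


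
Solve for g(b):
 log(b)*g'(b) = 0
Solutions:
 g(b) = C1


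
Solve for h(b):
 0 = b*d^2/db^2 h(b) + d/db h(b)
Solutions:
 h(b) = C1 + C2*log(b)


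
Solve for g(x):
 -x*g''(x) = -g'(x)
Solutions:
 g(x) = C1 + C2*x^2


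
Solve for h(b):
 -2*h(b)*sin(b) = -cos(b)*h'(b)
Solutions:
 h(b) = C1/cos(b)^2


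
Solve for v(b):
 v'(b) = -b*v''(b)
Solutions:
 v(b) = C1 + C2*log(b)


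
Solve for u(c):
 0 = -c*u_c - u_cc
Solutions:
 u(c) = C1 + C2*erf(sqrt(2)*c/2)


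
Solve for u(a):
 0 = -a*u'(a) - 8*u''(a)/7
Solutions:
 u(a) = C1 + C2*erf(sqrt(7)*a/4)


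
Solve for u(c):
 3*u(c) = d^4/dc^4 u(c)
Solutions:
 u(c) = C1*exp(-3^(1/4)*c) + C2*exp(3^(1/4)*c) + C3*sin(3^(1/4)*c) + C4*cos(3^(1/4)*c)


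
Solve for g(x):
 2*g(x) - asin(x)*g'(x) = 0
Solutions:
 g(x) = C1*exp(2*Integral(1/asin(x), x))


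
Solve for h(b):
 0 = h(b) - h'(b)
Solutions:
 h(b) = C1*exp(b)


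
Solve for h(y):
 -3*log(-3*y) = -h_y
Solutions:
 h(y) = C1 + 3*y*log(-y) + 3*y*(-1 + log(3))


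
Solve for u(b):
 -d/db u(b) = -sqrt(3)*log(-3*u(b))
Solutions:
 -sqrt(3)*Integral(1/(log(-_y) + log(3)), (_y, u(b)))/3 = C1 - b


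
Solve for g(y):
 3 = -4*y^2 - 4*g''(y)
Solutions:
 g(y) = C1 + C2*y - y^4/12 - 3*y^2/8


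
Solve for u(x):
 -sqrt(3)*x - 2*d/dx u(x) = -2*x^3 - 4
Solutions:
 u(x) = C1 + x^4/4 - sqrt(3)*x^2/4 + 2*x


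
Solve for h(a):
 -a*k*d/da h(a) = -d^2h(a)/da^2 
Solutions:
 h(a) = Piecewise((-sqrt(2)*sqrt(pi)*C1*erf(sqrt(2)*a*sqrt(-k)/2)/(2*sqrt(-k)) - C2, (k > 0) | (k < 0)), (-C1*a - C2, True))


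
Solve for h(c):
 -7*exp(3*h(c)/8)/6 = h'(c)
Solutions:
 h(c) = 8*log(1/(C1 + 7*c))/3 + 32*log(2)/3
 h(c) = 8*log(2^(1/3)*(-1 - sqrt(3)*I)*(1/(C1 + 7*c))^(1/3))
 h(c) = 8*log(2^(1/3)*(-1 + sqrt(3)*I)*(1/(C1 + 7*c))^(1/3))


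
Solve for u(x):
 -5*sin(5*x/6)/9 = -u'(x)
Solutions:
 u(x) = C1 - 2*cos(5*x/6)/3


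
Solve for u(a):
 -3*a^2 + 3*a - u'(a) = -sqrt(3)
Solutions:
 u(a) = C1 - a^3 + 3*a^2/2 + sqrt(3)*a


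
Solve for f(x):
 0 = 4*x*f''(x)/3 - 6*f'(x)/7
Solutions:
 f(x) = C1 + C2*x^(23/14)


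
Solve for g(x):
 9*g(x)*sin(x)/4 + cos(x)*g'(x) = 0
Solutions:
 g(x) = C1*cos(x)^(9/4)


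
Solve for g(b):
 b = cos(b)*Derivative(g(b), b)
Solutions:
 g(b) = C1 + Integral(b/cos(b), b)


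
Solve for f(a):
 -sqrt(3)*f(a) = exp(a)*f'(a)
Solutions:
 f(a) = C1*exp(sqrt(3)*exp(-a))


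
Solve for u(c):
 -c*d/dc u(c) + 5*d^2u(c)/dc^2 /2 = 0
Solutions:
 u(c) = C1 + C2*erfi(sqrt(5)*c/5)


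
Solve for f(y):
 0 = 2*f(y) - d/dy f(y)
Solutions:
 f(y) = C1*exp(2*y)


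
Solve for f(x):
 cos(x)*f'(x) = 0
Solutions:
 f(x) = C1


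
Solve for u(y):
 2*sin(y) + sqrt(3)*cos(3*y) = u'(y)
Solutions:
 u(y) = C1 + sqrt(3)*sin(3*y)/3 - 2*cos(y)


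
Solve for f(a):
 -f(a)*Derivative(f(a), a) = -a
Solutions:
 f(a) = -sqrt(C1 + a^2)
 f(a) = sqrt(C1 + a^2)


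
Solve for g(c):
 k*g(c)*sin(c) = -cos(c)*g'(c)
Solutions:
 g(c) = C1*exp(k*log(cos(c)))


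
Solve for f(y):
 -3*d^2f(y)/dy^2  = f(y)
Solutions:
 f(y) = C1*sin(sqrt(3)*y/3) + C2*cos(sqrt(3)*y/3)


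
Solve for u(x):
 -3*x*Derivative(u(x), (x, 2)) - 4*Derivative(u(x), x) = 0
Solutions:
 u(x) = C1 + C2/x^(1/3)


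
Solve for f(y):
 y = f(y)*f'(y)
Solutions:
 f(y) = -sqrt(C1 + y^2)
 f(y) = sqrt(C1 + y^2)


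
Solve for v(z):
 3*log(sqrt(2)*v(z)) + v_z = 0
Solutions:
 2*Integral(1/(2*log(_y) + log(2)), (_y, v(z)))/3 = C1 - z


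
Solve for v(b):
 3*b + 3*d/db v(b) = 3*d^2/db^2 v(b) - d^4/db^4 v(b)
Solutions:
 v(b) = C1 + C2*exp(2^(1/3)*b*(2/(sqrt(5) + 3)^(1/3) + 2^(1/3)*(sqrt(5) + 3)^(1/3))/4)*sin(2^(1/3)*sqrt(3)*b*(-2^(1/3)*(sqrt(5) + 3)^(1/3) + 2/(sqrt(5) + 3)^(1/3))/4) + C3*exp(2^(1/3)*b*(2/(sqrt(5) + 3)^(1/3) + 2^(1/3)*(sqrt(5) + 3)^(1/3))/4)*cos(2^(1/3)*sqrt(3)*b*(-2^(1/3)*(sqrt(5) + 3)^(1/3) + 2/(sqrt(5) + 3)^(1/3))/4) + C4*exp(-2^(1/3)*b*((sqrt(5) + 3)^(-1/3) + 2^(1/3)*(sqrt(5) + 3)^(1/3)/2)) - b^2/2 - b


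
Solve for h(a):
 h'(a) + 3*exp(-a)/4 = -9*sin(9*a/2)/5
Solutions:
 h(a) = C1 + 2*cos(9*a/2)/5 + 3*exp(-a)/4


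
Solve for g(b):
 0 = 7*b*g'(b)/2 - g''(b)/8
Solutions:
 g(b) = C1 + C2*erfi(sqrt(14)*b)


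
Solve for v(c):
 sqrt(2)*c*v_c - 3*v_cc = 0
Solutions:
 v(c) = C1 + C2*erfi(2^(3/4)*sqrt(3)*c/6)


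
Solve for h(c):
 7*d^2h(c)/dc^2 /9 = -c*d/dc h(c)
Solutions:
 h(c) = C1 + C2*erf(3*sqrt(14)*c/14)


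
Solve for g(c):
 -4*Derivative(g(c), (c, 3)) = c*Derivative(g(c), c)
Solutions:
 g(c) = C1 + Integral(C2*airyai(-2^(1/3)*c/2) + C3*airybi(-2^(1/3)*c/2), c)


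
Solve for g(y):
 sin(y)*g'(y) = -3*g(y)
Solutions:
 g(y) = C1*(cos(y) + 1)^(3/2)/(cos(y) - 1)^(3/2)


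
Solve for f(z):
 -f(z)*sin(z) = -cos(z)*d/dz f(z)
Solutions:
 f(z) = C1/cos(z)


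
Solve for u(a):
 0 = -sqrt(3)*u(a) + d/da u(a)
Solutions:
 u(a) = C1*exp(sqrt(3)*a)


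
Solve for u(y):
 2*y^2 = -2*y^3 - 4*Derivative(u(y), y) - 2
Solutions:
 u(y) = C1 - y^4/8 - y^3/6 - y/2


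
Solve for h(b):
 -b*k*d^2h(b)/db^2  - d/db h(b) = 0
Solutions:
 h(b) = C1 + b^(((re(k) - 1)*re(k) + im(k)^2)/(re(k)^2 + im(k)^2))*(C2*sin(log(b)*Abs(im(k))/(re(k)^2 + im(k)^2)) + C3*cos(log(b)*im(k)/(re(k)^2 + im(k)^2)))


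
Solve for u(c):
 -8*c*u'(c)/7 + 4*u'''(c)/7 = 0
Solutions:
 u(c) = C1 + Integral(C2*airyai(2^(1/3)*c) + C3*airybi(2^(1/3)*c), c)


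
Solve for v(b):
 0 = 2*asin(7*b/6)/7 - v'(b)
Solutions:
 v(b) = C1 + 2*b*asin(7*b/6)/7 + 2*sqrt(36 - 49*b^2)/49


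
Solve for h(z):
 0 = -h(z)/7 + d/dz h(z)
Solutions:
 h(z) = C1*exp(z/7)


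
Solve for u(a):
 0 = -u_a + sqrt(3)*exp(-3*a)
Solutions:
 u(a) = C1 - sqrt(3)*exp(-3*a)/3


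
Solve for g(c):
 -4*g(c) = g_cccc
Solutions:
 g(c) = (C1*sin(c) + C2*cos(c))*exp(-c) + (C3*sin(c) + C4*cos(c))*exp(c)


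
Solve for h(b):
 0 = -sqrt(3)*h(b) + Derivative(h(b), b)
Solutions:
 h(b) = C1*exp(sqrt(3)*b)


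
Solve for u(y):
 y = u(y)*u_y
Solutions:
 u(y) = -sqrt(C1 + y^2)
 u(y) = sqrt(C1 + y^2)


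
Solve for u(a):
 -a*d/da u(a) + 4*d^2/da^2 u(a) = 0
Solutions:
 u(a) = C1 + C2*erfi(sqrt(2)*a/4)


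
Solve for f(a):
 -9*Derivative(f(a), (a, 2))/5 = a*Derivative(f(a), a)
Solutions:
 f(a) = C1 + C2*erf(sqrt(10)*a/6)


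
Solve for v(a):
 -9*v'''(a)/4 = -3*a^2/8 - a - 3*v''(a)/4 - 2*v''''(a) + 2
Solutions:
 v(a) = C1 + C2*a - a^4/24 - 13*a^3/18 - 23*a^2/6 + (C3*sin(sqrt(15)*a/16) + C4*cos(sqrt(15)*a/16))*exp(9*a/16)


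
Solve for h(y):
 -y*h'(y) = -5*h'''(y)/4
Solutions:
 h(y) = C1 + Integral(C2*airyai(10^(2/3)*y/5) + C3*airybi(10^(2/3)*y/5), y)


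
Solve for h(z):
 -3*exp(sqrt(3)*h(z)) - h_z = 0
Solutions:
 h(z) = sqrt(3)*(2*log(1/(C1 + 3*z)) - log(3))/6


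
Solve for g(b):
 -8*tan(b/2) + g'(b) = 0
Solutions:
 g(b) = C1 - 16*log(cos(b/2))


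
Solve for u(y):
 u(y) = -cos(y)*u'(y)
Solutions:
 u(y) = C1*sqrt(sin(y) - 1)/sqrt(sin(y) + 1)


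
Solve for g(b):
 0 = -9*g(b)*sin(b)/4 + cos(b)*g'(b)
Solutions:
 g(b) = C1/cos(b)^(9/4)


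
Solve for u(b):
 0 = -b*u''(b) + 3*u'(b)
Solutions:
 u(b) = C1 + C2*b^4


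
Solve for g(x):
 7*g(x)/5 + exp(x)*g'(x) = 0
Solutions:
 g(x) = C1*exp(7*exp(-x)/5)


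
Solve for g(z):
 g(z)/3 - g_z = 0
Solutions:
 g(z) = C1*exp(z/3)


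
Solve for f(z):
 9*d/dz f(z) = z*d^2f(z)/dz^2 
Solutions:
 f(z) = C1 + C2*z^10


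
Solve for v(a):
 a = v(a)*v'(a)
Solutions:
 v(a) = -sqrt(C1 + a^2)
 v(a) = sqrt(C1 + a^2)


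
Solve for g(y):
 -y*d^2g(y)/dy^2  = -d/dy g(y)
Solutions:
 g(y) = C1 + C2*y^2


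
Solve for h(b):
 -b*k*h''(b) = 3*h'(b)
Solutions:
 h(b) = C1 + b^(((re(k) - 3)*re(k) + im(k)^2)/(re(k)^2 + im(k)^2))*(C2*sin(3*log(b)*Abs(im(k))/(re(k)^2 + im(k)^2)) + C3*cos(3*log(b)*im(k)/(re(k)^2 + im(k)^2)))


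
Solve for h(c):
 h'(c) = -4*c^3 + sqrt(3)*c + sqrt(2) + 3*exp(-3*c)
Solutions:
 h(c) = C1 - c^4 + sqrt(3)*c^2/2 + sqrt(2)*c - exp(-3*c)


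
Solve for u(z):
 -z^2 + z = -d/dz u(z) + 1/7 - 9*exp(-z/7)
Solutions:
 u(z) = C1 + z^3/3 - z^2/2 + z/7 + 63*exp(-z/7)


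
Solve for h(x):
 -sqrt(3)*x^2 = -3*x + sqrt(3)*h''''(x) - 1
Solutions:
 h(x) = C1 + C2*x + C3*x^2 + C4*x^3 - x^6/360 + sqrt(3)*x^5/120 + sqrt(3)*x^4/72


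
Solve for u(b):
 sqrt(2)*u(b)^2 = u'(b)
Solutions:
 u(b) = -1/(C1 + sqrt(2)*b)


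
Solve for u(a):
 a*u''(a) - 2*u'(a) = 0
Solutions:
 u(a) = C1 + C2*a^3


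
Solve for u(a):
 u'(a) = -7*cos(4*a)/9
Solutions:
 u(a) = C1 - 7*sin(4*a)/36


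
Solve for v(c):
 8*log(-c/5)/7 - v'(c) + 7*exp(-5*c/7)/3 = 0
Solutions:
 v(c) = C1 + 8*c*log(-c)/7 + 8*c*(-log(5) - 1)/7 - 49*exp(-5*c/7)/15


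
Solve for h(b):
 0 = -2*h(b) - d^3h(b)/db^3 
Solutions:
 h(b) = C3*exp(-2^(1/3)*b) + (C1*sin(2^(1/3)*sqrt(3)*b/2) + C2*cos(2^(1/3)*sqrt(3)*b/2))*exp(2^(1/3)*b/2)


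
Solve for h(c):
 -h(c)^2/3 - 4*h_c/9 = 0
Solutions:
 h(c) = 4/(C1 + 3*c)


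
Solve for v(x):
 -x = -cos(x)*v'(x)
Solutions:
 v(x) = C1 + Integral(x/cos(x), x)


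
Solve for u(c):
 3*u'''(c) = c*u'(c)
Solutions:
 u(c) = C1 + Integral(C2*airyai(3^(2/3)*c/3) + C3*airybi(3^(2/3)*c/3), c)


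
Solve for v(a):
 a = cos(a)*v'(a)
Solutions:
 v(a) = C1 + Integral(a/cos(a), a)


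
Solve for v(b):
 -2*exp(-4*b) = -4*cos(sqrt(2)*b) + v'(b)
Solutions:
 v(b) = C1 + 2*sqrt(2)*sin(sqrt(2)*b) + exp(-4*b)/2


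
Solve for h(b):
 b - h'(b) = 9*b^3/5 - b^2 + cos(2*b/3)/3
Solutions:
 h(b) = C1 - 9*b^4/20 + b^3/3 + b^2/2 - sin(2*b/3)/2


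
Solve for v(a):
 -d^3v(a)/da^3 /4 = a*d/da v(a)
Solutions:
 v(a) = C1 + Integral(C2*airyai(-2^(2/3)*a) + C3*airybi(-2^(2/3)*a), a)


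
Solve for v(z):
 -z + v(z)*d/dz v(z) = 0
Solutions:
 v(z) = -sqrt(C1 + z^2)
 v(z) = sqrt(C1 + z^2)


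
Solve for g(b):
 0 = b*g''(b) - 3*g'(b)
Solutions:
 g(b) = C1 + C2*b^4


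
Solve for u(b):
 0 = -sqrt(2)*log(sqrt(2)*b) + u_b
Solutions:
 u(b) = C1 + sqrt(2)*b*log(b) - sqrt(2)*b + sqrt(2)*b*log(2)/2


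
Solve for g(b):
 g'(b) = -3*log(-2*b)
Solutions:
 g(b) = C1 - 3*b*log(-b) + 3*b*(1 - log(2))


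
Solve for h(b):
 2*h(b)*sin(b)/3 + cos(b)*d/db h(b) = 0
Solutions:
 h(b) = C1*cos(b)^(2/3)


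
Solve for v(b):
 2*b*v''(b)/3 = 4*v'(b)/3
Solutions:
 v(b) = C1 + C2*b^3


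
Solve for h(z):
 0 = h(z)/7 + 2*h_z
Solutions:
 h(z) = C1*exp(-z/14)


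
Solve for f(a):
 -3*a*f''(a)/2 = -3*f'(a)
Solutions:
 f(a) = C1 + C2*a^3


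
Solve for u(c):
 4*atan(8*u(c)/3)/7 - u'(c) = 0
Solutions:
 Integral(1/atan(8*_y/3), (_y, u(c))) = C1 + 4*c/7


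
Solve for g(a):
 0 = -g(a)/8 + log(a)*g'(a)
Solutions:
 g(a) = C1*exp(li(a)/8)


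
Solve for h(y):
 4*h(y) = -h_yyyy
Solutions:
 h(y) = (C1*sin(y) + C2*cos(y))*exp(-y) + (C3*sin(y) + C4*cos(y))*exp(y)


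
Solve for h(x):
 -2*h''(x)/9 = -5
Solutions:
 h(x) = C1 + C2*x + 45*x^2/4


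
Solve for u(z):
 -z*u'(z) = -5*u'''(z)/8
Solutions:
 u(z) = C1 + Integral(C2*airyai(2*5^(2/3)*z/5) + C3*airybi(2*5^(2/3)*z/5), z)


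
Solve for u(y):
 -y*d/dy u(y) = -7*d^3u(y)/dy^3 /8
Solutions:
 u(y) = C1 + Integral(C2*airyai(2*7^(2/3)*y/7) + C3*airybi(2*7^(2/3)*y/7), y)


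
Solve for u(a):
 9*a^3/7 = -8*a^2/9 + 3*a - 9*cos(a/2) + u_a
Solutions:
 u(a) = C1 + 9*a^4/28 + 8*a^3/27 - 3*a^2/2 + 18*sin(a/2)


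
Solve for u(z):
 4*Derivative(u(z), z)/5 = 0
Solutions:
 u(z) = C1


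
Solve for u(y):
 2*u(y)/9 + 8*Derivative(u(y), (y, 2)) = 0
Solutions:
 u(y) = C1*sin(y/6) + C2*cos(y/6)


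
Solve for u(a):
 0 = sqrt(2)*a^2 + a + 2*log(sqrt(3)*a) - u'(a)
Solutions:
 u(a) = C1 + sqrt(2)*a^3/3 + a^2/2 + 2*a*log(a) - 2*a + a*log(3)


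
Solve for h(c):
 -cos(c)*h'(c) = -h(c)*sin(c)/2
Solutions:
 h(c) = C1/sqrt(cos(c))


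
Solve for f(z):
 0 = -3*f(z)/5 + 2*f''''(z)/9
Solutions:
 f(z) = C1*exp(-30^(3/4)*z/10) + C2*exp(30^(3/4)*z/10) + C3*sin(30^(3/4)*z/10) + C4*cos(30^(3/4)*z/10)


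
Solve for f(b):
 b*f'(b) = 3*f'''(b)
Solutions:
 f(b) = C1 + Integral(C2*airyai(3^(2/3)*b/3) + C3*airybi(3^(2/3)*b/3), b)


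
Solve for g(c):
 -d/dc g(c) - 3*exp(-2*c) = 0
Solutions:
 g(c) = C1 + 3*exp(-2*c)/2


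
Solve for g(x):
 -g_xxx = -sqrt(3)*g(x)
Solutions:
 g(x) = C3*exp(3^(1/6)*x) + (C1*sin(3^(2/3)*x/2) + C2*cos(3^(2/3)*x/2))*exp(-3^(1/6)*x/2)


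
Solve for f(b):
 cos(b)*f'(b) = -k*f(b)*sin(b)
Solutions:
 f(b) = C1*exp(k*log(cos(b)))


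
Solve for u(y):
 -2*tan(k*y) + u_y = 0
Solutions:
 u(y) = C1 + 2*Piecewise((-log(cos(k*y))/k, Ne(k, 0)), (0, True))


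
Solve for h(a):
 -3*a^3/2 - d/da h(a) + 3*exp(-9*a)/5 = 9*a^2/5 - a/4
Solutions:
 h(a) = C1 - 3*a^4/8 - 3*a^3/5 + a^2/8 - exp(-9*a)/15


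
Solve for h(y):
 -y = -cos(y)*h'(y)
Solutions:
 h(y) = C1 + Integral(y/cos(y), y)


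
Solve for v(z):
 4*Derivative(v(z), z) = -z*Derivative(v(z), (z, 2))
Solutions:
 v(z) = C1 + C2/z^3


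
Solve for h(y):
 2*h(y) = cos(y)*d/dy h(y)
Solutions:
 h(y) = C1*(sin(y) + 1)/(sin(y) - 1)


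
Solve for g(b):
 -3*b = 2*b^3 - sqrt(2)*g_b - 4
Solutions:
 g(b) = C1 + sqrt(2)*b^4/4 + 3*sqrt(2)*b^2/4 - 2*sqrt(2)*b


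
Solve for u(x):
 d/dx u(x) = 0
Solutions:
 u(x) = C1


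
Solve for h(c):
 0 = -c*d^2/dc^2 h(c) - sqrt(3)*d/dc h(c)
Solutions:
 h(c) = C1 + C2*c^(1 - sqrt(3))


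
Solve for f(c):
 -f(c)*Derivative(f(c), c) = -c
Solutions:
 f(c) = -sqrt(C1 + c^2)
 f(c) = sqrt(C1 + c^2)


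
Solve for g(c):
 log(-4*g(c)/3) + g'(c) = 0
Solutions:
 Integral(1/(log(-_y) - log(3) + 2*log(2)), (_y, g(c))) = C1 - c


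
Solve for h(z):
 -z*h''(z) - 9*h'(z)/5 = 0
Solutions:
 h(z) = C1 + C2/z^(4/5)


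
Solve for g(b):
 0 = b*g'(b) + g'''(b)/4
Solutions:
 g(b) = C1 + Integral(C2*airyai(-2^(2/3)*b) + C3*airybi(-2^(2/3)*b), b)


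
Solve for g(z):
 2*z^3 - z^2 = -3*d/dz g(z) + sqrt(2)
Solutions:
 g(z) = C1 - z^4/6 + z^3/9 + sqrt(2)*z/3


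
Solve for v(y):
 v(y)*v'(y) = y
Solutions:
 v(y) = -sqrt(C1 + y^2)
 v(y) = sqrt(C1 + y^2)


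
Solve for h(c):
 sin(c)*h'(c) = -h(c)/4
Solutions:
 h(c) = C1*(cos(c) + 1)^(1/8)/(cos(c) - 1)^(1/8)


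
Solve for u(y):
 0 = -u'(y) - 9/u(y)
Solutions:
 u(y) = -sqrt(C1 - 18*y)
 u(y) = sqrt(C1 - 18*y)


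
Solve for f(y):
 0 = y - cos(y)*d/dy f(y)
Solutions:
 f(y) = C1 + Integral(y/cos(y), y)


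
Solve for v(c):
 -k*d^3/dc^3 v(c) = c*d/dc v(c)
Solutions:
 v(c) = C1 + Integral(C2*airyai(c*(-1/k)^(1/3)) + C3*airybi(c*(-1/k)^(1/3)), c)


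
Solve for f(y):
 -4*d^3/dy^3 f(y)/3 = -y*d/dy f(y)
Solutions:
 f(y) = C1 + Integral(C2*airyai(6^(1/3)*y/2) + C3*airybi(6^(1/3)*y/2), y)


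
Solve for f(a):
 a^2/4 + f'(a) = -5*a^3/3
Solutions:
 f(a) = C1 - 5*a^4/12 - a^3/12


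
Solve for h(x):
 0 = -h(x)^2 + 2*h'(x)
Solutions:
 h(x) = -2/(C1 + x)


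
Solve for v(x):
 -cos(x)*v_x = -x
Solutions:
 v(x) = C1 + Integral(x/cos(x), x)


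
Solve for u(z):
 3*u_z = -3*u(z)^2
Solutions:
 u(z) = 1/(C1 + z)


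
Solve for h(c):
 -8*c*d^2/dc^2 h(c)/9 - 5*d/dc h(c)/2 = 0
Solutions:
 h(c) = C1 + C2/c^(29/16)


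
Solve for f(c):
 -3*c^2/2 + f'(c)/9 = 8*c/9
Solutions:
 f(c) = C1 + 9*c^3/2 + 4*c^2


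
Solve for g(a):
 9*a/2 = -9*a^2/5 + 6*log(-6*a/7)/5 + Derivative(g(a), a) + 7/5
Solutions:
 g(a) = C1 + 3*a^3/5 + 9*a^2/4 - 6*a*log(-a)/5 + a*(-6*log(6) - 1 + 6*log(7))/5


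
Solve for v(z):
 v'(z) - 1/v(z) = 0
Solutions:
 v(z) = -sqrt(C1 + 2*z)
 v(z) = sqrt(C1 + 2*z)


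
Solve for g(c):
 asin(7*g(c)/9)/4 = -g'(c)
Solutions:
 Integral(1/asin(7*_y/9), (_y, g(c))) = C1 - c/4


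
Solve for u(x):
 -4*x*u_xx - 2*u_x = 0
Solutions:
 u(x) = C1 + C2*sqrt(x)


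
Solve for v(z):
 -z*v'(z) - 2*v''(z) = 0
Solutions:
 v(z) = C1 + C2*erf(z/2)


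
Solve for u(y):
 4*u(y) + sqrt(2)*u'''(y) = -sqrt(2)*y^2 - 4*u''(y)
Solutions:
 u(y) = C1*exp(y*(-4*sqrt(2) + 8/(3*sqrt(354) + 43*sqrt(2))^(1/3) + (3*sqrt(354) + 43*sqrt(2))^(1/3))/6)*sin(sqrt(3)*y*(-(3*sqrt(354) + 43*sqrt(2))^(1/3) + 8/(3*sqrt(354) + 43*sqrt(2))^(1/3))/6) + C2*exp(y*(-4*sqrt(2) + 8/(3*sqrt(354) + 43*sqrt(2))^(1/3) + (3*sqrt(354) + 43*sqrt(2))^(1/3))/6)*cos(sqrt(3)*y*(-(3*sqrt(354) + 43*sqrt(2))^(1/3) + 8/(3*sqrt(354) + 43*sqrt(2))^(1/3))/6) + C3*exp(-y*(8/(3*sqrt(354) + 43*sqrt(2))^(1/3) + 2*sqrt(2) + (3*sqrt(354) + 43*sqrt(2))^(1/3))/3) - sqrt(2)*y^2/4 + sqrt(2)/2


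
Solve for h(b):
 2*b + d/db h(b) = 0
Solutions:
 h(b) = C1 - b^2


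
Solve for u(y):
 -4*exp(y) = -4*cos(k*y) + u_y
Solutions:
 u(y) = C1 - 4*exp(y) + 4*sin(k*y)/k


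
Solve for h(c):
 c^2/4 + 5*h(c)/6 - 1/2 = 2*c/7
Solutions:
 h(c) = -3*c^2/10 + 12*c/35 + 3/5


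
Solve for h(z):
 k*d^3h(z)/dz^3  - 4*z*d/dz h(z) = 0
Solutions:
 h(z) = C1 + Integral(C2*airyai(2^(2/3)*z*(1/k)^(1/3)) + C3*airybi(2^(2/3)*z*(1/k)^(1/3)), z)


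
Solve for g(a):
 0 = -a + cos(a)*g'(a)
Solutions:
 g(a) = C1 + Integral(a/cos(a), a)


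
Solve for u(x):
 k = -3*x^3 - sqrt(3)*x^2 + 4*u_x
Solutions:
 u(x) = C1 + k*x/4 + 3*x^4/16 + sqrt(3)*x^3/12


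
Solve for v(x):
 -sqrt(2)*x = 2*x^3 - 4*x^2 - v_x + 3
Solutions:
 v(x) = C1 + x^4/2 - 4*x^3/3 + sqrt(2)*x^2/2 + 3*x


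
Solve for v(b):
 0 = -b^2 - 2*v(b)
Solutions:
 v(b) = -b^2/2


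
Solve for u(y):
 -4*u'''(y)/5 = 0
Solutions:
 u(y) = C1 + C2*y + C3*y^2


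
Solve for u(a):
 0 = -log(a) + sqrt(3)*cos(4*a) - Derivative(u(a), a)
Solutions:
 u(a) = C1 - a*log(a) + a + sqrt(3)*sin(4*a)/4


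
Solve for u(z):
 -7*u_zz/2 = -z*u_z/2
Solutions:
 u(z) = C1 + C2*erfi(sqrt(14)*z/14)


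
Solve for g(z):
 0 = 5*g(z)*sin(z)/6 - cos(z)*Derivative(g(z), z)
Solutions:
 g(z) = C1/cos(z)^(5/6)


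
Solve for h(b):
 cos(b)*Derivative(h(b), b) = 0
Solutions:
 h(b) = C1


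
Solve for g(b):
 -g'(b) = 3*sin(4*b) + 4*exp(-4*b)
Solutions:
 g(b) = C1 + 3*cos(4*b)/4 + exp(-4*b)


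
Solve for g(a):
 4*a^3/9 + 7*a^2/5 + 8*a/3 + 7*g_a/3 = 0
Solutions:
 g(a) = C1 - a^4/21 - a^3/5 - 4*a^2/7


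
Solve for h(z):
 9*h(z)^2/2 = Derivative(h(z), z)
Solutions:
 h(z) = -2/(C1 + 9*z)


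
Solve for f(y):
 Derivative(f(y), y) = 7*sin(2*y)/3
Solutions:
 f(y) = C1 - 7*cos(2*y)/6


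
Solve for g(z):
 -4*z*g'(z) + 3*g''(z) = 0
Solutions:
 g(z) = C1 + C2*erfi(sqrt(6)*z/3)


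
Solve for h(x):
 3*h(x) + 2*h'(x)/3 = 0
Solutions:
 h(x) = C1*exp(-9*x/2)


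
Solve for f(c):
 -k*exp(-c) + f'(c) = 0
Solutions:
 f(c) = C1 - k*exp(-c)


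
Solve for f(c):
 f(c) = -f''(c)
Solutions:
 f(c) = C1*sin(c) + C2*cos(c)


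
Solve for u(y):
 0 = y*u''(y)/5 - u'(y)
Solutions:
 u(y) = C1 + C2*y^6


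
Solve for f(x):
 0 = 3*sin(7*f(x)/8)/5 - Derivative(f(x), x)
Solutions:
 -3*x/5 + 4*log(cos(7*f(x)/8) - 1)/7 - 4*log(cos(7*f(x)/8) + 1)/7 = C1


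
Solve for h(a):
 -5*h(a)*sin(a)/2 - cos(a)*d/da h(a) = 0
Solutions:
 h(a) = C1*cos(a)^(5/2)


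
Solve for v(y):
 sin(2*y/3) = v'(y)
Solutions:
 v(y) = C1 - 3*cos(2*y/3)/2


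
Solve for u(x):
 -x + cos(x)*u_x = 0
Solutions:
 u(x) = C1 + Integral(x/cos(x), x)


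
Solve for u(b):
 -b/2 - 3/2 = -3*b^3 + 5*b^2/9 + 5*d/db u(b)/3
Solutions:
 u(b) = C1 + 9*b^4/20 - b^3/9 - 3*b^2/20 - 9*b/10


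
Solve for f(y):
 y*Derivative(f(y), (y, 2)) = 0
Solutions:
 f(y) = C1 + C2*y


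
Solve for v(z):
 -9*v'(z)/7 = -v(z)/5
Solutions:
 v(z) = C1*exp(7*z/45)


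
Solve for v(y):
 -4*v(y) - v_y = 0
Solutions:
 v(y) = C1*exp(-4*y)


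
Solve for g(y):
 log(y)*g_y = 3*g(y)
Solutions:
 g(y) = C1*exp(3*li(y))


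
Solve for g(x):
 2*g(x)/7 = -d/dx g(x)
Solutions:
 g(x) = C1*exp(-2*x/7)


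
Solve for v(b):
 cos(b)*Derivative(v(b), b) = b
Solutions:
 v(b) = C1 + Integral(b/cos(b), b)


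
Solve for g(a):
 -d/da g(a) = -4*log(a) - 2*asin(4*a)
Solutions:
 g(a) = C1 + 4*a*log(a) + 2*a*asin(4*a) - 4*a + sqrt(1 - 16*a^2)/2


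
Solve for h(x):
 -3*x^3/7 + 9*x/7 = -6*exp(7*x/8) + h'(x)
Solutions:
 h(x) = C1 - 3*x^4/28 + 9*x^2/14 + 48*exp(7*x/8)/7


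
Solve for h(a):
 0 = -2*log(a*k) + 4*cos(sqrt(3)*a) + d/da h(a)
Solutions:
 h(a) = C1 + 2*a*log(a*k) - 2*a - 4*sqrt(3)*sin(sqrt(3)*a)/3


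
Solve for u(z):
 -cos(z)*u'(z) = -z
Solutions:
 u(z) = C1 + Integral(z/cos(z), z)


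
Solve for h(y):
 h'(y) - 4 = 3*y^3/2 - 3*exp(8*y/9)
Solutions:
 h(y) = C1 + 3*y^4/8 + 4*y - 27*exp(8*y/9)/8


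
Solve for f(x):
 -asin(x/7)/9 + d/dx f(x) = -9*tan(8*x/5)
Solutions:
 f(x) = C1 + x*asin(x/7)/9 + sqrt(49 - x^2)/9 + 45*log(cos(8*x/5))/8


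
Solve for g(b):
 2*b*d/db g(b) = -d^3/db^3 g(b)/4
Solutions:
 g(b) = C1 + Integral(C2*airyai(-2*b) + C3*airybi(-2*b), b)


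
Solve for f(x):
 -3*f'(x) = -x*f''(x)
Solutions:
 f(x) = C1 + C2*x^4


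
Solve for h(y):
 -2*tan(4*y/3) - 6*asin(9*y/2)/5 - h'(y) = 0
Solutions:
 h(y) = C1 - 6*y*asin(9*y/2)/5 - 2*sqrt(4 - 81*y^2)/15 + 3*log(cos(4*y/3))/2


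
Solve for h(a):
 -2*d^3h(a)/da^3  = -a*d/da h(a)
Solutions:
 h(a) = C1 + Integral(C2*airyai(2^(2/3)*a/2) + C3*airybi(2^(2/3)*a/2), a)


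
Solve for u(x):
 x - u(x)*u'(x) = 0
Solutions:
 u(x) = -sqrt(C1 + x^2)
 u(x) = sqrt(C1 + x^2)


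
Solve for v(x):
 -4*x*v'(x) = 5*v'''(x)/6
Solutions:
 v(x) = C1 + Integral(C2*airyai(-2*3^(1/3)*5^(2/3)*x/5) + C3*airybi(-2*3^(1/3)*5^(2/3)*x/5), x)


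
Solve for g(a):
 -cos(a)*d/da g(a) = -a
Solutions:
 g(a) = C1 + Integral(a/cos(a), a)


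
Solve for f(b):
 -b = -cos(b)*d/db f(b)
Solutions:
 f(b) = C1 + Integral(b/cos(b), b)


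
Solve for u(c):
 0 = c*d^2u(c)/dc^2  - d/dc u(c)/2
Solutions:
 u(c) = C1 + C2*c^(3/2)


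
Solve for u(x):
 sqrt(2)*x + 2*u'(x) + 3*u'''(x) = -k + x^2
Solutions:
 u(x) = C1 + C2*sin(sqrt(6)*x/3) + C3*cos(sqrt(6)*x/3) - k*x/2 + x^3/6 - sqrt(2)*x^2/4 - 3*x/2


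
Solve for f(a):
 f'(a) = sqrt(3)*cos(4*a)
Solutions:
 f(a) = C1 + sqrt(3)*sin(4*a)/4


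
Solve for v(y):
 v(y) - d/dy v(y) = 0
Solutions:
 v(y) = C1*exp(y)


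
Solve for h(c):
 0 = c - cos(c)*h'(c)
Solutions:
 h(c) = C1 + Integral(c/cos(c), c)


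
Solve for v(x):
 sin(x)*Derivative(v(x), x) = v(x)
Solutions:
 v(x) = C1*sqrt(cos(x) - 1)/sqrt(cos(x) + 1)


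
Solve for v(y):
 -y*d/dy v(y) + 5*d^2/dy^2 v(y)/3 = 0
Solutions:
 v(y) = C1 + C2*erfi(sqrt(30)*y/10)


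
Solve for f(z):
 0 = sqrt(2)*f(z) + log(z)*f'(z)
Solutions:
 f(z) = C1*exp(-sqrt(2)*li(z))


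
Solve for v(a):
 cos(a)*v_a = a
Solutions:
 v(a) = C1 + Integral(a/cos(a), a)


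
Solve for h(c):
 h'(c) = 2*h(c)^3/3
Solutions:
 h(c) = -sqrt(6)*sqrt(-1/(C1 + 2*c))/2
 h(c) = sqrt(6)*sqrt(-1/(C1 + 2*c))/2


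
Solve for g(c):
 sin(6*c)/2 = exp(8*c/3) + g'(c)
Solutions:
 g(c) = C1 - 3*exp(8*c/3)/8 - cos(6*c)/12


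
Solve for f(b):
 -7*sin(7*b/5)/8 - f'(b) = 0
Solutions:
 f(b) = C1 + 5*cos(7*b/5)/8


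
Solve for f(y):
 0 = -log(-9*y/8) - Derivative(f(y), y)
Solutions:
 f(y) = C1 - y*log(-y) + y*(-2*log(3) + 1 + 3*log(2))


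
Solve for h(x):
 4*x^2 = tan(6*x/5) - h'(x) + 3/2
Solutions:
 h(x) = C1 - 4*x^3/3 + 3*x/2 - 5*log(cos(6*x/5))/6


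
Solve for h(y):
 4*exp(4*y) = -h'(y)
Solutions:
 h(y) = C1 - exp(4*y)


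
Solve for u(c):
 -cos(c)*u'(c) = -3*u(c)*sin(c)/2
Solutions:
 u(c) = C1/cos(c)^(3/2)


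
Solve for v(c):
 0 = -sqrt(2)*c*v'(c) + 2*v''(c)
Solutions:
 v(c) = C1 + C2*erfi(2^(1/4)*c/2)


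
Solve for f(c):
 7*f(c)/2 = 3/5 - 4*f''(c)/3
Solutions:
 f(c) = C1*sin(sqrt(42)*c/4) + C2*cos(sqrt(42)*c/4) + 6/35


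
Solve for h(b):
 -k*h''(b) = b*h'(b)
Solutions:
 h(b) = C1 + C2*sqrt(k)*erf(sqrt(2)*b*sqrt(1/k)/2)


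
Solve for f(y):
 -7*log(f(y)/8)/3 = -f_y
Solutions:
 3*Integral(1/(-log(_y) + 3*log(2)), (_y, f(y)))/7 = C1 - y


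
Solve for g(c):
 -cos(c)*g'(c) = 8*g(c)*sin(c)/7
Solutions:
 g(c) = C1*cos(c)^(8/7)


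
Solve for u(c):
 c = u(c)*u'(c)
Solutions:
 u(c) = -sqrt(C1 + c^2)
 u(c) = sqrt(C1 + c^2)


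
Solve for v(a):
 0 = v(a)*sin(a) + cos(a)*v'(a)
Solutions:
 v(a) = C1*cos(a)


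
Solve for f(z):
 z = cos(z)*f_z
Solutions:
 f(z) = C1 + Integral(z/cos(z), z)


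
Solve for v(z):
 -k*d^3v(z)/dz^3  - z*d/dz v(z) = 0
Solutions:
 v(z) = C1 + Integral(C2*airyai(z*(-1/k)^(1/3)) + C3*airybi(z*(-1/k)^(1/3)), z)


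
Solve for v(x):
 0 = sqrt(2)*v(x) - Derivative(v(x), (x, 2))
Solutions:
 v(x) = C1*exp(-2^(1/4)*x) + C2*exp(2^(1/4)*x)


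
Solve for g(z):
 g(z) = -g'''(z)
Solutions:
 g(z) = C3*exp(-z) + (C1*sin(sqrt(3)*z/2) + C2*cos(sqrt(3)*z/2))*exp(z/2)


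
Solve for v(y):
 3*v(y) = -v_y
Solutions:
 v(y) = C1*exp(-3*y)


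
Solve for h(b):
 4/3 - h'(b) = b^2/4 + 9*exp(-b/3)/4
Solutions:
 h(b) = C1 - b^3/12 + 4*b/3 + 27*exp(-b/3)/4


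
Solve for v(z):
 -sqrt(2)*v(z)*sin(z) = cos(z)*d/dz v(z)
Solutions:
 v(z) = C1*cos(z)^(sqrt(2))


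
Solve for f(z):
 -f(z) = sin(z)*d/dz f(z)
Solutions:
 f(z) = C1*sqrt(cos(z) + 1)/sqrt(cos(z) - 1)


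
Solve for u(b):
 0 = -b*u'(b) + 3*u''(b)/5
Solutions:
 u(b) = C1 + C2*erfi(sqrt(30)*b/6)


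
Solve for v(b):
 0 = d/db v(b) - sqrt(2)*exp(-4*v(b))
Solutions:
 v(b) = log(-I*(C1 + 4*sqrt(2)*b)^(1/4))
 v(b) = log(I*(C1 + 4*sqrt(2)*b)^(1/4))
 v(b) = log(-(C1 + 4*sqrt(2)*b)^(1/4))
 v(b) = log(C1 + 4*sqrt(2)*b)/4


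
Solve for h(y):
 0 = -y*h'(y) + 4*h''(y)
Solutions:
 h(y) = C1 + C2*erfi(sqrt(2)*y/4)


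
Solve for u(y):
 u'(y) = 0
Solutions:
 u(y) = C1


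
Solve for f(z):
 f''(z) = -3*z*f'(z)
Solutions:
 f(z) = C1 + C2*erf(sqrt(6)*z/2)


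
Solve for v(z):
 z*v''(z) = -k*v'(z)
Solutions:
 v(z) = C1 + z^(1 - re(k))*(C2*sin(log(z)*Abs(im(k))) + C3*cos(log(z)*im(k)))


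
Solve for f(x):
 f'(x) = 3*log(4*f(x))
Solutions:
 -Integral(1/(log(_y) + 2*log(2)), (_y, f(x)))/3 = C1 - x


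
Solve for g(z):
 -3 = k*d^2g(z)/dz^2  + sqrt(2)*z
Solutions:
 g(z) = C1 + C2*z - sqrt(2)*z^3/(6*k) - 3*z^2/(2*k)


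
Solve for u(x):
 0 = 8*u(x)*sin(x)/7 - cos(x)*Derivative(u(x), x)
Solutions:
 u(x) = C1/cos(x)^(8/7)


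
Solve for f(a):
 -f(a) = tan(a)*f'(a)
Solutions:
 f(a) = C1/sin(a)


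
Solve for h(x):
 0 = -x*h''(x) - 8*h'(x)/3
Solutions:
 h(x) = C1 + C2/x^(5/3)


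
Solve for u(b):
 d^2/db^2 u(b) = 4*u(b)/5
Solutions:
 u(b) = C1*exp(-2*sqrt(5)*b/5) + C2*exp(2*sqrt(5)*b/5)


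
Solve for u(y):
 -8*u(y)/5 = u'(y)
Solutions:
 u(y) = C1*exp(-8*y/5)


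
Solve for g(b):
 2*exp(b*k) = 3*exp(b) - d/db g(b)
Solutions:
 g(b) = C1 + 3*exp(b) - 2*exp(b*k)/k


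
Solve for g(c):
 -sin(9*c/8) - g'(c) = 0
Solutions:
 g(c) = C1 + 8*cos(9*c/8)/9


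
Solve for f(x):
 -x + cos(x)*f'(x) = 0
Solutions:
 f(x) = C1 + Integral(x/cos(x), x)


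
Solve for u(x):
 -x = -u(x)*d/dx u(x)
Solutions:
 u(x) = -sqrt(C1 + x^2)
 u(x) = sqrt(C1 + x^2)


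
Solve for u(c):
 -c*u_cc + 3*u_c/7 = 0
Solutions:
 u(c) = C1 + C2*c^(10/7)


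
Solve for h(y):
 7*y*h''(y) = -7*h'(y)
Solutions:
 h(y) = C1 + C2*log(y)


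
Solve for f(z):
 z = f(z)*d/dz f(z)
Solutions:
 f(z) = -sqrt(C1 + z^2)
 f(z) = sqrt(C1 + z^2)


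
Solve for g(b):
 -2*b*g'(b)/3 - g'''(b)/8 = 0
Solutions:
 g(b) = C1 + Integral(C2*airyai(-2*2^(1/3)*3^(2/3)*b/3) + C3*airybi(-2*2^(1/3)*3^(2/3)*b/3), b)


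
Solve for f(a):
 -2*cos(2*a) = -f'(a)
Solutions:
 f(a) = C1 + sin(2*a)


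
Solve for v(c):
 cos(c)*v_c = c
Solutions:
 v(c) = C1 + Integral(c/cos(c), c)


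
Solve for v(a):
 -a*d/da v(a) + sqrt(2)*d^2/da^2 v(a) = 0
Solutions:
 v(a) = C1 + C2*erfi(2^(1/4)*a/2)


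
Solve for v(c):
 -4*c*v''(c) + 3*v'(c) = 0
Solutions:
 v(c) = C1 + C2*c^(7/4)


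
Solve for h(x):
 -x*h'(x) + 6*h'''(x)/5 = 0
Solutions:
 h(x) = C1 + Integral(C2*airyai(5^(1/3)*6^(2/3)*x/6) + C3*airybi(5^(1/3)*6^(2/3)*x/6), x)


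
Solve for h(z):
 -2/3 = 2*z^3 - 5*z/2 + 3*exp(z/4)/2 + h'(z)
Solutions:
 h(z) = C1 - z^4/2 + 5*z^2/4 - 2*z/3 - 6*exp(z/4)


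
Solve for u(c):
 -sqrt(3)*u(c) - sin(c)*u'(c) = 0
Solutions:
 u(c) = C1*(cos(c) + 1)^(sqrt(3)/2)/(cos(c) - 1)^(sqrt(3)/2)


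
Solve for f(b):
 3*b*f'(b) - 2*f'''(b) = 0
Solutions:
 f(b) = C1 + Integral(C2*airyai(2^(2/3)*3^(1/3)*b/2) + C3*airybi(2^(2/3)*3^(1/3)*b/2), b)


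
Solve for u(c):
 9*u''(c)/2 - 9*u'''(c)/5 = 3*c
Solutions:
 u(c) = C1 + C2*c + C3*exp(5*c/2) + c^3/9 + 2*c^2/15


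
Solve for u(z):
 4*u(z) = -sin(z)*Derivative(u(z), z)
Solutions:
 u(z) = C1*(cos(z)^2 + 2*cos(z) + 1)/(cos(z)^2 - 2*cos(z) + 1)


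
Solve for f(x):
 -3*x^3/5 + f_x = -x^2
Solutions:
 f(x) = C1 + 3*x^4/20 - x^3/3


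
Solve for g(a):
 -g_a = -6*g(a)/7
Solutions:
 g(a) = C1*exp(6*a/7)


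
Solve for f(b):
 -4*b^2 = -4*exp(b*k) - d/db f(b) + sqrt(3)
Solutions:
 f(b) = C1 + 4*b^3/3 + sqrt(3)*b - 4*exp(b*k)/k


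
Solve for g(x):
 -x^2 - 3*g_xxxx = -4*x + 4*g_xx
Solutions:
 g(x) = C1 + C2*x + C3*sin(2*sqrt(3)*x/3) + C4*cos(2*sqrt(3)*x/3) - x^4/48 + x^3/6 + 3*x^2/16


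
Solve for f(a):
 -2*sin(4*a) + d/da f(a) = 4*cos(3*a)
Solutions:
 f(a) = C1 + 4*sin(3*a)/3 - cos(4*a)/2


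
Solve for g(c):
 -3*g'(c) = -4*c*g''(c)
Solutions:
 g(c) = C1 + C2*c^(7/4)


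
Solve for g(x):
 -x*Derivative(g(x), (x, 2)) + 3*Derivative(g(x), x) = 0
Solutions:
 g(x) = C1 + C2*x^4


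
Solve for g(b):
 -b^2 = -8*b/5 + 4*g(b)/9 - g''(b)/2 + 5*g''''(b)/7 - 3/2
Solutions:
 g(b) = -9*b^2/4 + 18*b/5 + (C1*sin(5^(3/4)*sqrt(6)*7^(1/4)*b*sin(atan(sqrt(1799)/21)/2)/15) + C2*cos(5^(3/4)*sqrt(6)*7^(1/4)*b*sin(atan(sqrt(1799)/21)/2)/15))*exp(-5^(3/4)*sqrt(6)*7^(1/4)*b*cos(atan(sqrt(1799)/21)/2)/15) + (C3*sin(5^(3/4)*sqrt(6)*7^(1/4)*b*sin(atan(sqrt(1799)/21)/2)/15) + C4*cos(5^(3/4)*sqrt(6)*7^(1/4)*b*sin(atan(sqrt(1799)/21)/2)/15))*exp(5^(3/4)*sqrt(6)*7^(1/4)*b*cos(atan(sqrt(1799)/21)/2)/15) - 27/16


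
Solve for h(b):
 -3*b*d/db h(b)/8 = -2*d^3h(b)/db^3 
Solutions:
 h(b) = C1 + Integral(C2*airyai(2^(2/3)*3^(1/3)*b/4) + C3*airybi(2^(2/3)*3^(1/3)*b/4), b)


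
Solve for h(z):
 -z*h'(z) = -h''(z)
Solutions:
 h(z) = C1 + C2*erfi(sqrt(2)*z/2)


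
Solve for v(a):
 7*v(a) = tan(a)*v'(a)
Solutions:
 v(a) = C1*sin(a)^7


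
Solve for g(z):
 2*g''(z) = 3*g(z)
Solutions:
 g(z) = C1*exp(-sqrt(6)*z/2) + C2*exp(sqrt(6)*z/2)


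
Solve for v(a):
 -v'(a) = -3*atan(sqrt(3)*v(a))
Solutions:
 Integral(1/atan(sqrt(3)*_y), (_y, v(a))) = C1 + 3*a


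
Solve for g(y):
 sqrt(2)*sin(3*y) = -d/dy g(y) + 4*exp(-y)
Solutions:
 g(y) = C1 + sqrt(2)*cos(3*y)/3 - 4*exp(-y)
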